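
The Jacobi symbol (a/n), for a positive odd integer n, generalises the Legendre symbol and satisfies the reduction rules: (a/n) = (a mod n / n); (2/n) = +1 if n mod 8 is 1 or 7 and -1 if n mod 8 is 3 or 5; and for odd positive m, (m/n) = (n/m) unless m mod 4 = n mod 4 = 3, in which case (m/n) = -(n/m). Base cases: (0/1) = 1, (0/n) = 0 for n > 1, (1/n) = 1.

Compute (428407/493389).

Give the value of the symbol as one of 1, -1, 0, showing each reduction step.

reciprocity: (428407/493389) = +1·(493389/428407) since 428407 mod 4 = 3, 493389 mod 4 = 1; sign now +1
(493389/428407) = (64982/428407)   [reduce mod 428407]
64982 = 2^1·32491; (2/428407) = +1 since 428407 mod 8 = 7, so (64982/428407) = (+1)^1·(32491/428407); sign now +1
reciprocity: (32491/428407) = -1·(428407/32491) since 32491 mod 4 = 3, 428407 mod 4 = 3; sign now -1
(428407/32491) = (6024/32491)   [reduce mod 32491]
6024 = 2^3·753; (2/32491) = -1 since 32491 mod 8 = 3, so (6024/32491) = (-1)^3·(753/32491); sign now +1
reciprocity: (753/32491) = +1·(32491/753) since 753 mod 4 = 1, 32491 mod 4 = 3; sign now +1
(32491/753) = (112/753)   [reduce mod 753]
112 = 2^4·7; (2/753) = +1 since 753 mod 8 = 1, so (112/753) = (+1)^4·(7/753); sign now +1
reciprocity: (7/753) = +1·(753/7) since 7 mod 4 = 3, 753 mod 4 = 1; sign now +1
(753/7) = (4/7)   [reduce mod 7]
4 = 2^2·1; (2/7) = +1 since 7 mod 8 = 7, so (4/7) = (+1)^2·(1/7); sign now +1
(1/7) = 1; final value = sign = +1

1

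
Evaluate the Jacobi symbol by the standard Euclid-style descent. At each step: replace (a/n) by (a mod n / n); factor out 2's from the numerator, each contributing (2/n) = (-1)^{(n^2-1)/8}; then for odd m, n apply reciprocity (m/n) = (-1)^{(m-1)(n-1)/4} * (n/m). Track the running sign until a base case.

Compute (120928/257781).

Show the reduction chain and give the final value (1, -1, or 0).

120928 = 2^5·3779; (2/257781) = -1 since 257781 mod 8 = 5, so (120928/257781) = (-1)^5·(3779/257781); sign now -1
reciprocity: (3779/257781) = +1·(257781/3779) since 3779 mod 4 = 3, 257781 mod 4 = 1; sign now -1
(257781/3779) = (809/3779)   [reduce mod 3779]
reciprocity: (809/3779) = +1·(3779/809) since 809 mod 4 = 1, 3779 mod 4 = 3; sign now -1
(3779/809) = (543/809)   [reduce mod 809]
reciprocity: (543/809) = +1·(809/543) since 543 mod 4 = 3, 809 mod 4 = 1; sign now -1
(809/543) = (266/543)   [reduce mod 543]
266 = 2^1·133; (2/543) = +1 since 543 mod 8 = 7, so (266/543) = (+1)^1·(133/543); sign now -1
reciprocity: (133/543) = +1·(543/133) since 133 mod 4 = 1, 543 mod 4 = 3; sign now -1
(543/133) = (11/133)   [reduce mod 133]
reciprocity: (11/133) = +1·(133/11) since 11 mod 4 = 3, 133 mod 4 = 1; sign now -1
(133/11) = (1/11)   [reduce mod 11]
(1/11) = 1; final value = sign = -1

-1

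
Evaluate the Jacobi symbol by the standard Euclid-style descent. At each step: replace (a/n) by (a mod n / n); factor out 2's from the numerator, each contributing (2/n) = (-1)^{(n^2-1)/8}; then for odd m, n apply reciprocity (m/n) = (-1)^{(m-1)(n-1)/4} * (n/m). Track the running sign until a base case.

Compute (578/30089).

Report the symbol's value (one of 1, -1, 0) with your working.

1

578 = 2^1·289; (2/30089) = +1 since 30089 mod 8 = 1, so (578/30089) = (+1)^1·(289/30089); sign now +1
reciprocity: (289/30089) = +1·(30089/289) since 289 mod 4 = 1, 30089 mod 4 = 1; sign now +1
(30089/289) = (33/289)   [reduce mod 289]
reciprocity: (33/289) = +1·(289/33) since 33 mod 4 = 1, 289 mod 4 = 1; sign now +1
(289/33) = (25/33)   [reduce mod 33]
reciprocity: (25/33) = +1·(33/25) since 25 mod 4 = 1, 33 mod 4 = 1; sign now +1
(33/25) = (8/25)   [reduce mod 25]
8 = 2^3·1; (2/25) = +1 since 25 mod 8 = 1, so (8/25) = (+1)^3·(1/25); sign now +1
(1/25) = 1; final value = sign = +1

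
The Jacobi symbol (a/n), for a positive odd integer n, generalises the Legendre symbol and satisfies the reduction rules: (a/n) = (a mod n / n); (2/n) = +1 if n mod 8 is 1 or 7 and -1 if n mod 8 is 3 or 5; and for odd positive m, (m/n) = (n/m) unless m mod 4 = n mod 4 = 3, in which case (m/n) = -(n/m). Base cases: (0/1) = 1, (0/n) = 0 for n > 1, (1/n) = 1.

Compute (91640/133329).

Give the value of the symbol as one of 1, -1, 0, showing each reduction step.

91640 = 2^3·11455; (2/133329) = +1 since 133329 mod 8 = 1, so (91640/133329) = (+1)^3·(11455/133329); sign now +1
reciprocity: (11455/133329) = +1·(133329/11455) since 11455 mod 4 = 3, 133329 mod 4 = 1; sign now +1
(133329/11455) = (7324/11455)   [reduce mod 11455]
7324 = 2^2·1831; (2/11455) = +1 since 11455 mod 8 = 7, so (7324/11455) = (+1)^2·(1831/11455); sign now +1
reciprocity: (1831/11455) = -1·(11455/1831) since 1831 mod 4 = 3, 11455 mod 4 = 3; sign now -1
(11455/1831) = (469/1831)   [reduce mod 1831]
reciprocity: (469/1831) = +1·(1831/469) since 469 mod 4 = 1, 1831 mod 4 = 3; sign now -1
(1831/469) = (424/469)   [reduce mod 469]
424 = 2^3·53; (2/469) = -1 since 469 mod 8 = 5, so (424/469) = (-1)^3·(53/469); sign now +1
reciprocity: (53/469) = +1·(469/53) since 53 mod 4 = 1, 469 mod 4 = 1; sign now +1
(469/53) = (45/53)   [reduce mod 53]
reciprocity: (45/53) = +1·(53/45) since 45 mod 4 = 1, 53 mod 4 = 1; sign now +1
(53/45) = (8/45)   [reduce mod 45]
8 = 2^3·1; (2/45) = -1 since 45 mod 8 = 5, so (8/45) = (-1)^3·(1/45); sign now -1
(1/45) = 1; final value = sign = -1

-1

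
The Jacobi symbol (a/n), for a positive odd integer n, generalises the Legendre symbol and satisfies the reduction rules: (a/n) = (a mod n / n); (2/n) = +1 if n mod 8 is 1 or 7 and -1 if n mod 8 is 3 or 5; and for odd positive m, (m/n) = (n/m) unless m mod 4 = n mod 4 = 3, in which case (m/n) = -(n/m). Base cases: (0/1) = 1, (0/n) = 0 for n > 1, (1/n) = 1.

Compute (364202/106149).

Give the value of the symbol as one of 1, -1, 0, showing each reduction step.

-1

(364202/106149) = (45755/106149)   [reduce mod 106149]
reciprocity: (45755/106149) = +1·(106149/45755) since 45755 mod 4 = 3, 106149 mod 4 = 1; sign now +1
(106149/45755) = (14639/45755)   [reduce mod 45755]
reciprocity: (14639/45755) = -1·(45755/14639) since 14639 mod 4 = 3, 45755 mod 4 = 3; sign now -1
(45755/14639) = (1838/14639)   [reduce mod 14639]
1838 = 2^1·919; (2/14639) = +1 since 14639 mod 8 = 7, so (1838/14639) = (+1)^1·(919/14639); sign now -1
reciprocity: (919/14639) = -1·(14639/919) since 919 mod 4 = 3, 14639 mod 4 = 3; sign now +1
(14639/919) = (854/919)   [reduce mod 919]
854 = 2^1·427; (2/919) = +1 since 919 mod 8 = 7, so (854/919) = (+1)^1·(427/919); sign now +1
reciprocity: (427/919) = -1·(919/427) since 427 mod 4 = 3, 919 mod 4 = 3; sign now -1
(919/427) = (65/427)   [reduce mod 427]
reciprocity: (65/427) = +1·(427/65) since 65 mod 4 = 1, 427 mod 4 = 3; sign now -1
(427/65) = (37/65)   [reduce mod 65]
reciprocity: (37/65) = +1·(65/37) since 37 mod 4 = 1, 65 mod 4 = 1; sign now -1
(65/37) = (28/37)   [reduce mod 37]
28 = 2^2·7; (2/37) = -1 since 37 mod 8 = 5, so (28/37) = (-1)^2·(7/37); sign now -1
reciprocity: (7/37) = +1·(37/7) since 7 mod 4 = 3, 37 mod 4 = 1; sign now -1
(37/7) = (2/7)   [reduce mod 7]
2 = 2^1·1; (2/7) = +1 since 7 mod 8 = 7, so (2/7) = (+1)^1·(1/7); sign now -1
(1/7) = 1; final value = sign = -1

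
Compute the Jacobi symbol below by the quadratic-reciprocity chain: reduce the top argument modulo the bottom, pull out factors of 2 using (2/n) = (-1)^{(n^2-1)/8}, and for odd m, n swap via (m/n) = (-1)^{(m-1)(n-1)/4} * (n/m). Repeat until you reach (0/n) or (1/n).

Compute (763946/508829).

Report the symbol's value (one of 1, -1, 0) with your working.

(763946/508829) = (255117/508829)   [reduce mod 508829]
reciprocity: (255117/508829) = +1·(508829/255117) since 255117 mod 4 = 1, 508829 mod 4 = 1; sign now +1
(508829/255117) = (253712/255117)   [reduce mod 255117]
253712 = 2^4·15857; (2/255117) = -1 since 255117 mod 8 = 5, so (253712/255117) = (-1)^4·(15857/255117); sign now +1
reciprocity: (15857/255117) = +1·(255117/15857) since 15857 mod 4 = 1, 255117 mod 4 = 1; sign now +1
(255117/15857) = (1405/15857)   [reduce mod 15857]
reciprocity: (1405/15857) = +1·(15857/1405) since 1405 mod 4 = 1, 15857 mod 4 = 1; sign now +1
(15857/1405) = (402/1405)   [reduce mod 1405]
402 = 2^1·201; (2/1405) = -1 since 1405 mod 8 = 5, so (402/1405) = (-1)^1·(201/1405); sign now -1
reciprocity: (201/1405) = +1·(1405/201) since 201 mod 4 = 1, 1405 mod 4 = 1; sign now -1
(1405/201) = (199/201)   [reduce mod 201]
reciprocity: (199/201) = +1·(201/199) since 199 mod 4 = 3, 201 mod 4 = 1; sign now -1
(201/199) = (2/199)   [reduce mod 199]
2 = 2^1·1; (2/199) = +1 since 199 mod 8 = 7, so (2/199) = (+1)^1·(1/199); sign now -1
(1/199) = 1; final value = sign = -1

-1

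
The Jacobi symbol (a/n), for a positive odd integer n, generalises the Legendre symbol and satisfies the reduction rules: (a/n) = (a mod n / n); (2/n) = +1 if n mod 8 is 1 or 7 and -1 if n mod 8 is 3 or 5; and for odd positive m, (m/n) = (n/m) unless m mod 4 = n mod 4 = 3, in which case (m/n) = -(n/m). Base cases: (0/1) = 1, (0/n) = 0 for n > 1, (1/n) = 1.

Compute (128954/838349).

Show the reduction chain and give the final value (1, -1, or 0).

1

factor out 2^1: 128954 = 2^1·64477; with 838349 mod 8 = 5, (2/838349) = -1; sign now -1; continue with (64477/838349)
flip (64477/838349) -> (838349/64477): both odd, 64477 mod 4 = 1, 838349 mod 4 = 1, so the flip contributes +1; sign now -1
(838349/64477): 838349 mod 64477 = 148, so (838349/64477) = (148/64477)
factor out 2^2: 148 = 2^2·37; with 64477 mod 8 = 5, (2/64477) = -1; sign now -1; continue with (37/64477)
flip (37/64477) -> (64477/37): both odd, 37 mod 4 = 1, 64477 mod 4 = 1, so the flip contributes +1; sign now -1
(64477/37): 64477 mod 37 = 23, so (64477/37) = (23/37)
flip (23/37) -> (37/23): both odd, 23 mod 4 = 3, 37 mod 4 = 1, so the flip contributes +1; sign now -1
(37/23): 37 mod 23 = 14, so (37/23) = (14/23)
factor out 2^1: 14 = 2^1·7; with 23 mod 8 = 7, (2/23) = +1; sign now -1; continue with (7/23)
flip (7/23) -> (23/7): both odd, 7 mod 4 = 3, 23 mod 4 = 3, so the flip contributes -1; sign now +1
(23/7): 23 mod 7 = 2, so (23/7) = (2/7)
factor out 2^1: 2 = 2^1·1; with 7 mod 8 = 7, (2/7) = +1; sign now +1; continue with (1/7)
reached (1/7) = 1, so the symbol is +1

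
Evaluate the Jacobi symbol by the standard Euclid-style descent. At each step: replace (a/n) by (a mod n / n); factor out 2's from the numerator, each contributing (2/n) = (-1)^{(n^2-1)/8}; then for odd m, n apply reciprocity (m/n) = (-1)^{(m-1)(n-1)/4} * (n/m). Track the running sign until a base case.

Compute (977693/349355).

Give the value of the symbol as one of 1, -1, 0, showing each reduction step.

(977693/349355): 977693 mod 349355 = 278983, so (977693/349355) = (278983/349355)
flip (278983/349355) -> (349355/278983): both odd, 278983 mod 4 = 3, 349355 mod 4 = 3, so the flip contributes -1; sign now -1
(349355/278983): 349355 mod 278983 = 70372, so (349355/278983) = (70372/278983)
factor out 2^2: 70372 = 2^2·17593; with 278983 mod 8 = 7, (2/278983) = +1; sign now -1; continue with (17593/278983)
flip (17593/278983) -> (278983/17593): both odd, 17593 mod 4 = 1, 278983 mod 4 = 3, so the flip contributes +1; sign now -1
(278983/17593): 278983 mod 17593 = 15088, so (278983/17593) = (15088/17593)
factor out 2^4: 15088 = 2^4·943; with 17593 mod 8 = 1, (2/17593) = +1; sign now -1; continue with (943/17593)
flip (943/17593) -> (17593/943): both odd, 943 mod 4 = 3, 17593 mod 4 = 1, so the flip contributes +1; sign now -1
(17593/943): 17593 mod 943 = 619, so (17593/943) = (619/943)
flip (619/943) -> (943/619): both odd, 619 mod 4 = 3, 943 mod 4 = 3, so the flip contributes -1; sign now +1
(943/619): 943 mod 619 = 324, so (943/619) = (324/619)
factor out 2^2: 324 = 2^2·81; with 619 mod 8 = 3, (2/619) = -1; sign now +1; continue with (81/619)
flip (81/619) -> (619/81): both odd, 81 mod 4 = 1, 619 mod 4 = 3, so the flip contributes +1; sign now +1
(619/81): 619 mod 81 = 52, so (619/81) = (52/81)
factor out 2^2: 52 = 2^2·13; with 81 mod 8 = 1, (2/81) = +1; sign now +1; continue with (13/81)
flip (13/81) -> (81/13): both odd, 13 mod 4 = 1, 81 mod 4 = 1, so the flip contributes +1; sign now +1
(81/13): 81 mod 13 = 3, so (81/13) = (3/13)
flip (3/13) -> (13/3): both odd, 3 mod 4 = 3, 13 mod 4 = 1, so the flip contributes +1; sign now +1
(13/3): 13 mod 3 = 1, so (13/3) = (1/3)
reached (1/3) = 1, so the symbol is +1

1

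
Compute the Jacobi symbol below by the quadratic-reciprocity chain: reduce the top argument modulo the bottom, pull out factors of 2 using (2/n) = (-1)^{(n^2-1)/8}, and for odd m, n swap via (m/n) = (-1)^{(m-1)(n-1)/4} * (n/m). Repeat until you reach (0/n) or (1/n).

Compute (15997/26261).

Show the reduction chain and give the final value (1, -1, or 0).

-1

reciprocity: (15997/26261) = +1·(26261/15997) since 15997 mod 4 = 1, 26261 mod 4 = 1; sign now +1
(26261/15997) = (10264/15997)   [reduce mod 15997]
10264 = 2^3·1283; (2/15997) = -1 since 15997 mod 8 = 5, so (10264/15997) = (-1)^3·(1283/15997); sign now -1
reciprocity: (1283/15997) = +1·(15997/1283) since 1283 mod 4 = 3, 15997 mod 4 = 1; sign now -1
(15997/1283) = (601/1283)   [reduce mod 1283]
reciprocity: (601/1283) = +1·(1283/601) since 601 mod 4 = 1, 1283 mod 4 = 3; sign now -1
(1283/601) = (81/601)   [reduce mod 601]
reciprocity: (81/601) = +1·(601/81) since 81 mod 4 = 1, 601 mod 4 = 1; sign now -1
(601/81) = (34/81)   [reduce mod 81]
34 = 2^1·17; (2/81) = +1 since 81 mod 8 = 1, so (34/81) = (+1)^1·(17/81); sign now -1
reciprocity: (17/81) = +1·(81/17) since 17 mod 4 = 1, 81 mod 4 = 1; sign now -1
(81/17) = (13/17)   [reduce mod 17]
reciprocity: (13/17) = +1·(17/13) since 13 mod 4 = 1, 17 mod 4 = 1; sign now -1
(17/13) = (4/13)   [reduce mod 13]
4 = 2^2·1; (2/13) = -1 since 13 mod 8 = 5, so (4/13) = (-1)^2·(1/13); sign now -1
(1/13) = 1; final value = sign = -1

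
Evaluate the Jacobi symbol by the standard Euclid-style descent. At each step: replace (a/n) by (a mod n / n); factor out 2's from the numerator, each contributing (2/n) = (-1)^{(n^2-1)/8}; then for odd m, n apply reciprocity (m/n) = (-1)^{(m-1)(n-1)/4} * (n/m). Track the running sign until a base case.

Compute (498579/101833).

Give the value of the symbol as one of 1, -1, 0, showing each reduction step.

1

(498579/101833): 498579 mod 101833 = 91247, so (498579/101833) = (91247/101833)
flip (91247/101833) -> (101833/91247): both odd, 91247 mod 4 = 3, 101833 mod 4 = 1, so the flip contributes +1; sign now +1
(101833/91247): 101833 mod 91247 = 10586, so (101833/91247) = (10586/91247)
factor out 2^1: 10586 = 2^1·5293; with 91247 mod 8 = 7, (2/91247) = +1; sign now +1; continue with (5293/91247)
flip (5293/91247) -> (91247/5293): both odd, 5293 mod 4 = 1, 91247 mod 4 = 3, so the flip contributes +1; sign now +1
(91247/5293): 91247 mod 5293 = 1266, so (91247/5293) = (1266/5293)
factor out 2^1: 1266 = 2^1·633; with 5293 mod 8 = 5, (2/5293) = -1; sign now -1; continue with (633/5293)
flip (633/5293) -> (5293/633): both odd, 633 mod 4 = 1, 5293 mod 4 = 1, so the flip contributes +1; sign now -1
(5293/633): 5293 mod 633 = 229, so (5293/633) = (229/633)
flip (229/633) -> (633/229): both odd, 229 mod 4 = 1, 633 mod 4 = 1, so the flip contributes +1; sign now -1
(633/229): 633 mod 229 = 175, so (633/229) = (175/229)
flip (175/229) -> (229/175): both odd, 175 mod 4 = 3, 229 mod 4 = 1, so the flip contributes +1; sign now -1
(229/175): 229 mod 175 = 54, so (229/175) = (54/175)
factor out 2^1: 54 = 2^1·27; with 175 mod 8 = 7, (2/175) = +1; sign now -1; continue with (27/175)
flip (27/175) -> (175/27): both odd, 27 mod 4 = 3, 175 mod 4 = 3, so the flip contributes -1; sign now +1
(175/27): 175 mod 27 = 13, so (175/27) = (13/27)
flip (13/27) -> (27/13): both odd, 13 mod 4 = 1, 27 mod 4 = 3, so the flip contributes +1; sign now +1
(27/13): 27 mod 13 = 1, so (27/13) = (1/13)
reached (1/13) = 1, so the symbol is +1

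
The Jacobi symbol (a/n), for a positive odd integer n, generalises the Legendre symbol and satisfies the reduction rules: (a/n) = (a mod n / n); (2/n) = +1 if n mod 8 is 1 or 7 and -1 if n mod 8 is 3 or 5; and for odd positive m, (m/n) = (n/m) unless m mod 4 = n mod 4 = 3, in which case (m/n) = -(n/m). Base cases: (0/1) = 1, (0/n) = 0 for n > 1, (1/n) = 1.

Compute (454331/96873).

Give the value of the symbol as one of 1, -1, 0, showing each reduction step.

-1

(454331/96873): 454331 mod 96873 = 66839, so (454331/96873) = (66839/96873)
flip (66839/96873) -> (96873/66839): both odd, 66839 mod 4 = 3, 96873 mod 4 = 1, so the flip contributes +1; sign now +1
(96873/66839): 96873 mod 66839 = 30034, so (96873/66839) = (30034/66839)
factor out 2^1: 30034 = 2^1·15017; with 66839 mod 8 = 7, (2/66839) = +1; sign now +1; continue with (15017/66839)
flip (15017/66839) -> (66839/15017): both odd, 15017 mod 4 = 1, 66839 mod 4 = 3, so the flip contributes +1; sign now +1
(66839/15017): 66839 mod 15017 = 6771, so (66839/15017) = (6771/15017)
flip (6771/15017) -> (15017/6771): both odd, 6771 mod 4 = 3, 15017 mod 4 = 1, so the flip contributes +1; sign now +1
(15017/6771): 15017 mod 6771 = 1475, so (15017/6771) = (1475/6771)
flip (1475/6771) -> (6771/1475): both odd, 1475 mod 4 = 3, 6771 mod 4 = 3, so the flip contributes -1; sign now -1
(6771/1475): 6771 mod 1475 = 871, so (6771/1475) = (871/1475)
flip (871/1475) -> (1475/871): both odd, 871 mod 4 = 3, 1475 mod 4 = 3, so the flip contributes -1; sign now +1
(1475/871): 1475 mod 871 = 604, so (1475/871) = (604/871)
factor out 2^2: 604 = 2^2·151; with 871 mod 8 = 7, (2/871) = +1; sign now +1; continue with (151/871)
flip (151/871) -> (871/151): both odd, 151 mod 4 = 3, 871 mod 4 = 3, so the flip contributes -1; sign now -1
(871/151): 871 mod 151 = 116, so (871/151) = (116/151)
factor out 2^2: 116 = 2^2·29; with 151 mod 8 = 7, (2/151) = +1; sign now -1; continue with (29/151)
flip (29/151) -> (151/29): both odd, 29 mod 4 = 1, 151 mod 4 = 3, so the flip contributes +1; sign now -1
(151/29): 151 mod 29 = 6, so (151/29) = (6/29)
factor out 2^1: 6 = 2^1·3; with 29 mod 8 = 5, (2/29) = -1; sign now +1; continue with (3/29)
flip (3/29) -> (29/3): both odd, 3 mod 4 = 3, 29 mod 4 = 1, so the flip contributes +1; sign now +1
(29/3): 29 mod 3 = 2, so (29/3) = (2/3)
factor out 2^1: 2 = 2^1·1; with 3 mod 8 = 3, (2/3) = -1; sign now -1; continue with (1/3)
reached (1/3) = 1, so the symbol is -1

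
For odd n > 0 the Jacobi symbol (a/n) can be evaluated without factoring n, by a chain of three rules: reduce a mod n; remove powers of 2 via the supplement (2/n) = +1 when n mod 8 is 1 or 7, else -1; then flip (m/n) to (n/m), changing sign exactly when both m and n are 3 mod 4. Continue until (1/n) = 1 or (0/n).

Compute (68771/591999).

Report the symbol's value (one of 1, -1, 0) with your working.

-1

flip (68771/591999) -> (591999/68771): both odd, 68771 mod 4 = 3, 591999 mod 4 = 3, so the flip contributes -1; sign now -1
(591999/68771): 591999 mod 68771 = 41831, so (591999/68771) = (41831/68771)
flip (41831/68771) -> (68771/41831): both odd, 41831 mod 4 = 3, 68771 mod 4 = 3, so the flip contributes -1; sign now +1
(68771/41831): 68771 mod 41831 = 26940, so (68771/41831) = (26940/41831)
factor out 2^2: 26940 = 2^2·6735; with 41831 mod 8 = 7, (2/41831) = +1; sign now +1; continue with (6735/41831)
flip (6735/41831) -> (41831/6735): both odd, 6735 mod 4 = 3, 41831 mod 4 = 3, so the flip contributes -1; sign now -1
(41831/6735): 41831 mod 6735 = 1421, so (41831/6735) = (1421/6735)
flip (1421/6735) -> (6735/1421): both odd, 1421 mod 4 = 1, 6735 mod 4 = 3, so the flip contributes +1; sign now -1
(6735/1421): 6735 mod 1421 = 1051, so (6735/1421) = (1051/1421)
flip (1051/1421) -> (1421/1051): both odd, 1051 mod 4 = 3, 1421 mod 4 = 1, so the flip contributes +1; sign now -1
(1421/1051): 1421 mod 1051 = 370, so (1421/1051) = (370/1051)
factor out 2^1: 370 = 2^1·185; with 1051 mod 8 = 3, (2/1051) = -1; sign now +1; continue with (185/1051)
flip (185/1051) -> (1051/185): both odd, 185 mod 4 = 1, 1051 mod 4 = 3, so the flip contributes +1; sign now +1
(1051/185): 1051 mod 185 = 126, so (1051/185) = (126/185)
factor out 2^1: 126 = 2^1·63; with 185 mod 8 = 1, (2/185) = +1; sign now +1; continue with (63/185)
flip (63/185) -> (185/63): both odd, 63 mod 4 = 3, 185 mod 4 = 1, so the flip contributes +1; sign now +1
(185/63): 185 mod 63 = 59, so (185/63) = (59/63)
flip (59/63) -> (63/59): both odd, 59 mod 4 = 3, 63 mod 4 = 3, so the flip contributes -1; sign now -1
(63/59): 63 mod 59 = 4, so (63/59) = (4/59)
factor out 2^2: 4 = 2^2·1; with 59 mod 8 = 3, (2/59) = -1; sign now -1; continue with (1/59)
reached (1/59) = 1, so the symbol is -1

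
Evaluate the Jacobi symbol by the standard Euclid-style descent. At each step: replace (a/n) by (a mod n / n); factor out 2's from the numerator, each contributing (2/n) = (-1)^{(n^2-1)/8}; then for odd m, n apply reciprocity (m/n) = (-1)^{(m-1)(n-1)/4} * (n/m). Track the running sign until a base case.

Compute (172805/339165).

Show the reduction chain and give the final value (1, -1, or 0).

flip (172805/339165) -> (339165/172805): both odd, 172805 mod 4 = 1, 339165 mod 4 = 1, so the flip contributes +1; sign now +1
(339165/172805): 339165 mod 172805 = 166360, so (339165/172805) = (166360/172805)
factor out 2^3: 166360 = 2^3·20795; with 172805 mod 8 = 5, (2/172805) = -1; sign now -1; continue with (20795/172805)
flip (20795/172805) -> (172805/20795): both odd, 20795 mod 4 = 3, 172805 mod 4 = 1, so the flip contributes +1; sign now -1
(172805/20795): 172805 mod 20795 = 6445, so (172805/20795) = (6445/20795)
flip (6445/20795) -> (20795/6445): both odd, 6445 mod 4 = 1, 20795 mod 4 = 3, so the flip contributes +1; sign now -1
(20795/6445): 20795 mod 6445 = 1460, so (20795/6445) = (1460/6445)
factor out 2^2: 1460 = 2^2·365; with 6445 mod 8 = 5, (2/6445) = -1; sign now -1; continue with (365/6445)
flip (365/6445) -> (6445/365): both odd, 365 mod 4 = 1, 6445 mod 4 = 1, so the flip contributes +1; sign now -1
(6445/365): 6445 mod 365 = 240, so (6445/365) = (240/365)
factor out 2^4: 240 = 2^4·15; with 365 mod 8 = 5, (2/365) = -1; sign now -1; continue with (15/365)
flip (15/365) -> (365/15): both odd, 15 mod 4 = 3, 365 mod 4 = 1, so the flip contributes +1; sign now -1
(365/15): 365 mod 15 = 5, so (365/15) = (5/15)
flip (5/15) -> (15/5): both odd, 5 mod 4 = 1, 15 mod 4 = 3, so the flip contributes +1; sign now -1
(15/5): 15 mod 5 = 0, so (15/5) = (0/5)
reached (0/5); gcd(a, n) > 1, so (0/5) = 0 and the symbol is 0

0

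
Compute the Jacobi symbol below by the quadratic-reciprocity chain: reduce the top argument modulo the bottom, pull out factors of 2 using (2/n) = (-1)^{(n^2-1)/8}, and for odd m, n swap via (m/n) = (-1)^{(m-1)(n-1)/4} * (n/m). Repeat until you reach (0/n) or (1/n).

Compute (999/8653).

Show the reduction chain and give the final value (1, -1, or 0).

-1

flip (999/8653) -> (8653/999): both odd, 999 mod 4 = 3, 8653 mod 4 = 1, so the flip contributes +1; sign now +1
(8653/999): 8653 mod 999 = 661, so (8653/999) = (661/999)
flip (661/999) -> (999/661): both odd, 661 mod 4 = 1, 999 mod 4 = 3, so the flip contributes +1; sign now +1
(999/661): 999 mod 661 = 338, so (999/661) = (338/661)
factor out 2^1: 338 = 2^1·169; with 661 mod 8 = 5, (2/661) = -1; sign now -1; continue with (169/661)
flip (169/661) -> (661/169): both odd, 169 mod 4 = 1, 661 mod 4 = 1, so the flip contributes +1; sign now -1
(661/169): 661 mod 169 = 154, so (661/169) = (154/169)
factor out 2^1: 154 = 2^1·77; with 169 mod 8 = 1, (2/169) = +1; sign now -1; continue with (77/169)
flip (77/169) -> (169/77): both odd, 77 mod 4 = 1, 169 mod 4 = 1, so the flip contributes +1; sign now -1
(169/77): 169 mod 77 = 15, so (169/77) = (15/77)
flip (15/77) -> (77/15): both odd, 15 mod 4 = 3, 77 mod 4 = 1, so the flip contributes +1; sign now -1
(77/15): 77 mod 15 = 2, so (77/15) = (2/15)
factor out 2^1: 2 = 2^1·1; with 15 mod 8 = 7, (2/15) = +1; sign now -1; continue with (1/15)
reached (1/15) = 1, so the symbol is -1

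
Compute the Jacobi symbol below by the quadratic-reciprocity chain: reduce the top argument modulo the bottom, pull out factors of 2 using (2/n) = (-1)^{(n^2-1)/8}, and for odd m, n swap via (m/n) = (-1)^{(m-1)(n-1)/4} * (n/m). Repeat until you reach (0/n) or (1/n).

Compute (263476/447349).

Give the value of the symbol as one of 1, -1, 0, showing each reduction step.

-1

263476 = 2^2·65869; (2/447349) = -1 since 447349 mod 8 = 5, so (263476/447349) = (-1)^2·(65869/447349); sign now +1
reciprocity: (65869/447349) = +1·(447349/65869) since 65869 mod 4 = 1, 447349 mod 4 = 1; sign now +1
(447349/65869) = (52135/65869)   [reduce mod 65869]
reciprocity: (52135/65869) = +1·(65869/52135) since 52135 mod 4 = 3, 65869 mod 4 = 1; sign now +1
(65869/52135) = (13734/52135)   [reduce mod 52135]
13734 = 2^1·6867; (2/52135) = +1 since 52135 mod 8 = 7, so (13734/52135) = (+1)^1·(6867/52135); sign now +1
reciprocity: (6867/52135) = -1·(52135/6867) since 6867 mod 4 = 3, 52135 mod 4 = 3; sign now -1
(52135/6867) = (4066/6867)   [reduce mod 6867]
4066 = 2^1·2033; (2/6867) = -1 since 6867 mod 8 = 3, so (4066/6867) = (-1)^1·(2033/6867); sign now +1
reciprocity: (2033/6867) = +1·(6867/2033) since 2033 mod 4 = 1, 6867 mod 4 = 3; sign now +1
(6867/2033) = (768/2033)   [reduce mod 2033]
768 = 2^8·3; (2/2033) = +1 since 2033 mod 8 = 1, so (768/2033) = (+1)^8·(3/2033); sign now +1
reciprocity: (3/2033) = +1·(2033/3) since 3 mod 4 = 3, 2033 mod 4 = 1; sign now +1
(2033/3) = (2/3)   [reduce mod 3]
2 = 2^1·1; (2/3) = -1 since 3 mod 8 = 3, so (2/3) = (-1)^1·(1/3); sign now -1
(1/3) = 1; final value = sign = -1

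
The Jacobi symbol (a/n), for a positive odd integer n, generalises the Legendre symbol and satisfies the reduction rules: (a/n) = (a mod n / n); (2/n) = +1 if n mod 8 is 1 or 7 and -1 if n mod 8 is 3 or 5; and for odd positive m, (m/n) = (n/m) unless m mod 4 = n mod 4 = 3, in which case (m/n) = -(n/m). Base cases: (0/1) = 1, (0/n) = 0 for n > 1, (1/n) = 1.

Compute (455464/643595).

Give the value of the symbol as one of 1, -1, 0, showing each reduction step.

455464 = 2^3·56933; (2/643595) = -1 since 643595 mod 8 = 3, so (455464/643595) = (-1)^3·(56933/643595); sign now -1
reciprocity: (56933/643595) = +1·(643595/56933) since 56933 mod 4 = 1, 643595 mod 4 = 3; sign now -1
(643595/56933) = (17332/56933)   [reduce mod 56933]
17332 = 2^2·4333; (2/56933) = -1 since 56933 mod 8 = 5, so (17332/56933) = (-1)^2·(4333/56933); sign now -1
reciprocity: (4333/56933) = +1·(56933/4333) since 4333 mod 4 = 1, 56933 mod 4 = 1; sign now -1
(56933/4333) = (604/4333)   [reduce mod 4333]
604 = 2^2·151; (2/4333) = -1 since 4333 mod 8 = 5, so (604/4333) = (-1)^2·(151/4333); sign now -1
reciprocity: (151/4333) = +1·(4333/151) since 151 mod 4 = 3, 4333 mod 4 = 1; sign now -1
(4333/151) = (105/151)   [reduce mod 151]
reciprocity: (105/151) = +1·(151/105) since 105 mod 4 = 1, 151 mod 4 = 3; sign now -1
(151/105) = (46/105)   [reduce mod 105]
46 = 2^1·23; (2/105) = +1 since 105 mod 8 = 1, so (46/105) = (+1)^1·(23/105); sign now -1
reciprocity: (23/105) = +1·(105/23) since 23 mod 4 = 3, 105 mod 4 = 1; sign now -1
(105/23) = (13/23)   [reduce mod 23]
reciprocity: (13/23) = +1·(23/13) since 13 mod 4 = 1, 23 mod 4 = 3; sign now -1
(23/13) = (10/13)   [reduce mod 13]
10 = 2^1·5; (2/13) = -1 since 13 mod 8 = 5, so (10/13) = (-1)^1·(5/13); sign now +1
reciprocity: (5/13) = +1·(13/5) since 5 mod 4 = 1, 13 mod 4 = 1; sign now +1
(13/5) = (3/5)   [reduce mod 5]
reciprocity: (3/5) = +1·(5/3) since 3 mod 4 = 3, 5 mod 4 = 1; sign now +1
(5/3) = (2/3)   [reduce mod 3]
2 = 2^1·1; (2/3) = -1 since 3 mod 8 = 3, so (2/3) = (-1)^1·(1/3); sign now -1
(1/3) = 1; final value = sign = -1

-1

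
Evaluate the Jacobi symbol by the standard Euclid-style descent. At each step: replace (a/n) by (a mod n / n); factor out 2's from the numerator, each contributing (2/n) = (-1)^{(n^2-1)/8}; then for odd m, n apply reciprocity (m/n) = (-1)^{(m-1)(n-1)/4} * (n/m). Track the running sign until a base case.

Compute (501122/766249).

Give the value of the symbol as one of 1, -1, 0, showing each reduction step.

factor out 2^1: 501122 = 2^1·250561; with 766249 mod 8 = 1, (2/766249) = +1; sign now +1; continue with (250561/766249)
flip (250561/766249) -> (766249/250561): both odd, 250561 mod 4 = 1, 766249 mod 4 = 1, so the flip contributes +1; sign now +1
(766249/250561): 766249 mod 250561 = 14566, so (766249/250561) = (14566/250561)
factor out 2^1: 14566 = 2^1·7283; with 250561 mod 8 = 1, (2/250561) = +1; sign now +1; continue with (7283/250561)
flip (7283/250561) -> (250561/7283): both odd, 7283 mod 4 = 3, 250561 mod 4 = 1, so the flip contributes +1; sign now +1
(250561/7283): 250561 mod 7283 = 2939, so (250561/7283) = (2939/7283)
flip (2939/7283) -> (7283/2939): both odd, 2939 mod 4 = 3, 7283 mod 4 = 3, so the flip contributes -1; sign now -1
(7283/2939): 7283 mod 2939 = 1405, so (7283/2939) = (1405/2939)
flip (1405/2939) -> (2939/1405): both odd, 1405 mod 4 = 1, 2939 mod 4 = 3, so the flip contributes +1; sign now -1
(2939/1405): 2939 mod 1405 = 129, so (2939/1405) = (129/1405)
flip (129/1405) -> (1405/129): both odd, 129 mod 4 = 1, 1405 mod 4 = 1, so the flip contributes +1; sign now -1
(1405/129): 1405 mod 129 = 115, so (1405/129) = (115/129)
flip (115/129) -> (129/115): both odd, 115 mod 4 = 3, 129 mod 4 = 1, so the flip contributes +1; sign now -1
(129/115): 129 mod 115 = 14, so (129/115) = (14/115)
factor out 2^1: 14 = 2^1·7; with 115 mod 8 = 3, (2/115) = -1; sign now +1; continue with (7/115)
flip (7/115) -> (115/7): both odd, 7 mod 4 = 3, 115 mod 4 = 3, so the flip contributes -1; sign now -1
(115/7): 115 mod 7 = 3, so (115/7) = (3/7)
flip (3/7) -> (7/3): both odd, 3 mod 4 = 3, 7 mod 4 = 3, so the flip contributes -1; sign now +1
(7/3): 7 mod 3 = 1, so (7/3) = (1/3)
reached (1/3) = 1, so the symbol is +1

1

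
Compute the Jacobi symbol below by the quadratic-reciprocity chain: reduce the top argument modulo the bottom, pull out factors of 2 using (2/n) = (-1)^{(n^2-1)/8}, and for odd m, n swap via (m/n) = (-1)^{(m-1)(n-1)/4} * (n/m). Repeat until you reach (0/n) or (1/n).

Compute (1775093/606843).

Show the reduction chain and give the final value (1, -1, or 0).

(1775093/606843): 1775093 mod 606843 = 561407, so (1775093/606843) = (561407/606843)
flip (561407/606843) -> (606843/561407): both odd, 561407 mod 4 = 3, 606843 mod 4 = 3, so the flip contributes -1; sign now -1
(606843/561407): 606843 mod 561407 = 45436, so (606843/561407) = (45436/561407)
factor out 2^2: 45436 = 2^2·11359; with 561407 mod 8 = 7, (2/561407) = +1; sign now -1; continue with (11359/561407)
flip (11359/561407) -> (561407/11359): both odd, 11359 mod 4 = 3, 561407 mod 4 = 3, so the flip contributes -1; sign now +1
(561407/11359): 561407 mod 11359 = 4816, so (561407/11359) = (4816/11359)
factor out 2^4: 4816 = 2^4·301; with 11359 mod 8 = 7, (2/11359) = +1; sign now +1; continue with (301/11359)
flip (301/11359) -> (11359/301): both odd, 301 mod 4 = 1, 11359 mod 4 = 3, so the flip contributes +1; sign now +1
(11359/301): 11359 mod 301 = 222, so (11359/301) = (222/301)
factor out 2^1: 222 = 2^1·111; with 301 mod 8 = 5, (2/301) = -1; sign now -1; continue with (111/301)
flip (111/301) -> (301/111): both odd, 111 mod 4 = 3, 301 mod 4 = 1, so the flip contributes +1; sign now -1
(301/111): 301 mod 111 = 79, so (301/111) = (79/111)
flip (79/111) -> (111/79): both odd, 79 mod 4 = 3, 111 mod 4 = 3, so the flip contributes -1; sign now +1
(111/79): 111 mod 79 = 32, so (111/79) = (32/79)
factor out 2^5: 32 = 2^5·1; with 79 mod 8 = 7, (2/79) = +1; sign now +1; continue with (1/79)
reached (1/79) = 1, so the symbol is +1

1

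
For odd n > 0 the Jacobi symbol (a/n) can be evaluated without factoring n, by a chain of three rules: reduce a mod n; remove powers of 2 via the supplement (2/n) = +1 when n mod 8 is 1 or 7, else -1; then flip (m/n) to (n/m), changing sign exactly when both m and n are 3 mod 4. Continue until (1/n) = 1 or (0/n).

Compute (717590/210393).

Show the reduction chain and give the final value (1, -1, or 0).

1

(717590/210393): 717590 mod 210393 = 86411, so (717590/210393) = (86411/210393)
flip (86411/210393) -> (210393/86411): both odd, 86411 mod 4 = 3, 210393 mod 4 = 1, so the flip contributes +1; sign now +1
(210393/86411): 210393 mod 86411 = 37571, so (210393/86411) = (37571/86411)
flip (37571/86411) -> (86411/37571): both odd, 37571 mod 4 = 3, 86411 mod 4 = 3, so the flip contributes -1; sign now -1
(86411/37571): 86411 mod 37571 = 11269, so (86411/37571) = (11269/37571)
flip (11269/37571) -> (37571/11269): both odd, 11269 mod 4 = 1, 37571 mod 4 = 3, so the flip contributes +1; sign now -1
(37571/11269): 37571 mod 11269 = 3764, so (37571/11269) = (3764/11269)
factor out 2^2: 3764 = 2^2·941; with 11269 mod 8 = 5, (2/11269) = -1; sign now -1; continue with (941/11269)
flip (941/11269) -> (11269/941): both odd, 941 mod 4 = 1, 11269 mod 4 = 1, so the flip contributes +1; sign now -1
(11269/941): 11269 mod 941 = 918, so (11269/941) = (918/941)
factor out 2^1: 918 = 2^1·459; with 941 mod 8 = 5, (2/941) = -1; sign now +1; continue with (459/941)
flip (459/941) -> (941/459): both odd, 459 mod 4 = 3, 941 mod 4 = 1, so the flip contributes +1; sign now +1
(941/459): 941 mod 459 = 23, so (941/459) = (23/459)
flip (23/459) -> (459/23): both odd, 23 mod 4 = 3, 459 mod 4 = 3, so the flip contributes -1; sign now -1
(459/23): 459 mod 23 = 22, so (459/23) = (22/23)
factor out 2^1: 22 = 2^1·11; with 23 mod 8 = 7, (2/23) = +1; sign now -1; continue with (11/23)
flip (11/23) -> (23/11): both odd, 11 mod 4 = 3, 23 mod 4 = 3, so the flip contributes -1; sign now +1
(23/11): 23 mod 11 = 1, so (23/11) = (1/11)
reached (1/11) = 1, so the symbol is +1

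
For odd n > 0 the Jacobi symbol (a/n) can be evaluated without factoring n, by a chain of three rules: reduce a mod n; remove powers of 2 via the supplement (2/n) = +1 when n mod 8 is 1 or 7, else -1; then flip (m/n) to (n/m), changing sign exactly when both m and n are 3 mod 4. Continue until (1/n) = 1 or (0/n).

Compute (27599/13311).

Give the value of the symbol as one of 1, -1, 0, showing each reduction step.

-1

(27599/13311): 27599 mod 13311 = 977, so (27599/13311) = (977/13311)
flip (977/13311) -> (13311/977): both odd, 977 mod 4 = 1, 13311 mod 4 = 3, so the flip contributes +1; sign now +1
(13311/977): 13311 mod 977 = 610, so (13311/977) = (610/977)
factor out 2^1: 610 = 2^1·305; with 977 mod 8 = 1, (2/977) = +1; sign now +1; continue with (305/977)
flip (305/977) -> (977/305): both odd, 305 mod 4 = 1, 977 mod 4 = 1, so the flip contributes +1; sign now +1
(977/305): 977 mod 305 = 62, so (977/305) = (62/305)
factor out 2^1: 62 = 2^1·31; with 305 mod 8 = 1, (2/305) = +1; sign now +1; continue with (31/305)
flip (31/305) -> (305/31): both odd, 31 mod 4 = 3, 305 mod 4 = 1, so the flip contributes +1; sign now +1
(305/31): 305 mod 31 = 26, so (305/31) = (26/31)
factor out 2^1: 26 = 2^1·13; with 31 mod 8 = 7, (2/31) = +1; sign now +1; continue with (13/31)
flip (13/31) -> (31/13): both odd, 13 mod 4 = 1, 31 mod 4 = 3, so the flip contributes +1; sign now +1
(31/13): 31 mod 13 = 5, so (31/13) = (5/13)
flip (5/13) -> (13/5): both odd, 5 mod 4 = 1, 13 mod 4 = 1, so the flip contributes +1; sign now +1
(13/5): 13 mod 5 = 3, so (13/5) = (3/5)
flip (3/5) -> (5/3): both odd, 3 mod 4 = 3, 5 mod 4 = 1, so the flip contributes +1; sign now +1
(5/3): 5 mod 3 = 2, so (5/3) = (2/3)
factor out 2^1: 2 = 2^1·1; with 3 mod 8 = 3, (2/3) = -1; sign now -1; continue with (1/3)
reached (1/3) = 1, so the symbol is -1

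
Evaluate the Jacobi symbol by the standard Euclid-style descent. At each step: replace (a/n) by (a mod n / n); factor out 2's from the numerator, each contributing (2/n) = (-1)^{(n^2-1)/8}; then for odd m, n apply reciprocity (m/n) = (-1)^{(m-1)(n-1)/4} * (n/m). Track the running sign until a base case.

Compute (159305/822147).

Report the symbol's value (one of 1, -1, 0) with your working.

flip (159305/822147) -> (822147/159305): both odd, 159305 mod 4 = 1, 822147 mod 4 = 3, so the flip contributes +1; sign now +1
(822147/159305): 822147 mod 159305 = 25622, so (822147/159305) = (25622/159305)
factor out 2^1: 25622 = 2^1·12811; with 159305 mod 8 = 1, (2/159305) = +1; sign now +1; continue with (12811/159305)
flip (12811/159305) -> (159305/12811): both odd, 12811 mod 4 = 3, 159305 mod 4 = 1, so the flip contributes +1; sign now +1
(159305/12811): 159305 mod 12811 = 5573, so (159305/12811) = (5573/12811)
flip (5573/12811) -> (12811/5573): both odd, 5573 mod 4 = 1, 12811 mod 4 = 3, so the flip contributes +1; sign now +1
(12811/5573): 12811 mod 5573 = 1665, so (12811/5573) = (1665/5573)
flip (1665/5573) -> (5573/1665): both odd, 1665 mod 4 = 1, 5573 mod 4 = 1, so the flip contributes +1; sign now +1
(5573/1665): 5573 mod 1665 = 578, so (5573/1665) = (578/1665)
factor out 2^1: 578 = 2^1·289; with 1665 mod 8 = 1, (2/1665) = +1; sign now +1; continue with (289/1665)
flip (289/1665) -> (1665/289): both odd, 289 mod 4 = 1, 1665 mod 4 = 1, so the flip contributes +1; sign now +1
(1665/289): 1665 mod 289 = 220, so (1665/289) = (220/289)
factor out 2^2: 220 = 2^2·55; with 289 mod 8 = 1, (2/289) = +1; sign now +1; continue with (55/289)
flip (55/289) -> (289/55): both odd, 55 mod 4 = 3, 289 mod 4 = 1, so the flip contributes +1; sign now +1
(289/55): 289 mod 55 = 14, so (289/55) = (14/55)
factor out 2^1: 14 = 2^1·7; with 55 mod 8 = 7, (2/55) = +1; sign now +1; continue with (7/55)
flip (7/55) -> (55/7): both odd, 7 mod 4 = 3, 55 mod 4 = 3, so the flip contributes -1; sign now -1
(55/7): 55 mod 7 = 6, so (55/7) = (6/7)
factor out 2^1: 6 = 2^1·3; with 7 mod 8 = 7, (2/7) = +1; sign now -1; continue with (3/7)
flip (3/7) -> (7/3): both odd, 3 mod 4 = 3, 7 mod 4 = 3, so the flip contributes -1; sign now +1
(7/3): 7 mod 3 = 1, so (7/3) = (1/3)
reached (1/3) = 1, so the symbol is +1

1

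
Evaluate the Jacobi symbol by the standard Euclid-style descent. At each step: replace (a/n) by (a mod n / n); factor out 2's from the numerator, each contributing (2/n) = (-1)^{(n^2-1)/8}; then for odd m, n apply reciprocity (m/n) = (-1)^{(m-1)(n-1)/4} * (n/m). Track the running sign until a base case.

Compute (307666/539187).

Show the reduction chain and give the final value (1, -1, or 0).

307666 = 2^1·153833; (2/539187) = -1 since 539187 mod 8 = 3, so (307666/539187) = (-1)^1·(153833/539187); sign now -1
reciprocity: (153833/539187) = +1·(539187/153833) since 153833 mod 4 = 1, 539187 mod 4 = 3; sign now -1
(539187/153833) = (77688/153833)   [reduce mod 153833]
77688 = 2^3·9711; (2/153833) = +1 since 153833 mod 8 = 1, so (77688/153833) = (+1)^3·(9711/153833); sign now -1
reciprocity: (9711/153833) = +1·(153833/9711) since 9711 mod 4 = 3, 153833 mod 4 = 1; sign now -1
(153833/9711) = (8168/9711)   [reduce mod 9711]
8168 = 2^3·1021; (2/9711) = +1 since 9711 mod 8 = 7, so (8168/9711) = (+1)^3·(1021/9711); sign now -1
reciprocity: (1021/9711) = +1·(9711/1021) since 1021 mod 4 = 1, 9711 mod 4 = 3; sign now -1
(9711/1021) = (522/1021)   [reduce mod 1021]
522 = 2^1·261; (2/1021) = -1 since 1021 mod 8 = 5, so (522/1021) = (-1)^1·(261/1021); sign now +1
reciprocity: (261/1021) = +1·(1021/261) since 261 mod 4 = 1, 1021 mod 4 = 1; sign now +1
(1021/261) = (238/261)   [reduce mod 261]
238 = 2^1·119; (2/261) = -1 since 261 mod 8 = 5, so (238/261) = (-1)^1·(119/261); sign now -1
reciprocity: (119/261) = +1·(261/119) since 119 mod 4 = 3, 261 mod 4 = 1; sign now -1
(261/119) = (23/119)   [reduce mod 119]
reciprocity: (23/119) = -1·(119/23) since 23 mod 4 = 3, 119 mod 4 = 3; sign now +1
(119/23) = (4/23)   [reduce mod 23]
4 = 2^2·1; (2/23) = +1 since 23 mod 8 = 7, so (4/23) = (+1)^2·(1/23); sign now +1
(1/23) = 1; final value = sign = +1

1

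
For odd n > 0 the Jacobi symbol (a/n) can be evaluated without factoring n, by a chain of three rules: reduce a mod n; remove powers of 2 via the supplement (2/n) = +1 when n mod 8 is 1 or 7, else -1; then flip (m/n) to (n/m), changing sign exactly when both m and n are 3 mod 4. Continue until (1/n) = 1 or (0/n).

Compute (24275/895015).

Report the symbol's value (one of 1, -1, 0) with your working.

reciprocity: (24275/895015) = -1·(895015/24275) since 24275 mod 4 = 3, 895015 mod 4 = 3; sign now -1
(895015/24275) = (21115/24275)   [reduce mod 24275]
reciprocity: (21115/24275) = -1·(24275/21115) since 21115 mod 4 = 3, 24275 mod 4 = 3; sign now +1
(24275/21115) = (3160/21115)   [reduce mod 21115]
3160 = 2^3·395; (2/21115) = -1 since 21115 mod 8 = 3, so (3160/21115) = (-1)^3·(395/21115); sign now -1
reciprocity: (395/21115) = -1·(21115/395) since 395 mod 4 = 3, 21115 mod 4 = 3; sign now +1
(21115/395) = (180/395)   [reduce mod 395]
180 = 2^2·45; (2/395) = -1 since 395 mod 8 = 3, so (180/395) = (-1)^2·(45/395); sign now +1
reciprocity: (45/395) = +1·(395/45) since 45 mod 4 = 1, 395 mod 4 = 3; sign now +1
(395/45) = (35/45)   [reduce mod 45]
reciprocity: (35/45) = +1·(45/35) since 35 mod 4 = 3, 45 mod 4 = 1; sign now +1
(45/35) = (10/35)   [reduce mod 35]
10 = 2^1·5; (2/35) = -1 since 35 mod 8 = 3, so (10/35) = (-1)^1·(5/35); sign now -1
reciprocity: (5/35) = +1·(35/5) since 5 mod 4 = 1, 35 mod 4 = 3; sign now -1
(35/5) = (0/5)   [reduce mod 5]
(0/5) = 0   [gcd(a, n) > 1]; final value = 0

0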